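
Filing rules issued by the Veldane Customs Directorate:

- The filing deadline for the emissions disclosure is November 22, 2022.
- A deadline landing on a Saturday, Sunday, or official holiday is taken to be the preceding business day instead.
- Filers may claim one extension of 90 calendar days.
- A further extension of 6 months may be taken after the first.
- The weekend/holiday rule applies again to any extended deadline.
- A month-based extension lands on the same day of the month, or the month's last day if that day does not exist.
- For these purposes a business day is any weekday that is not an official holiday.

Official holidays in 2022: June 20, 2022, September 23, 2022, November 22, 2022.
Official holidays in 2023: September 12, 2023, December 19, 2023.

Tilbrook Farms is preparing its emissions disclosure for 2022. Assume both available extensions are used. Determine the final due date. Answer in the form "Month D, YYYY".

Start from the fixed due date, November 22, 2022.
Because November 22, 2022 is a listed holiday, the deadline becomes November 21, 2022 (Monday).
Applying the 90-calendar-day extension: November 21, 2022 + 90 days = February 19, 2023.
February 19, 2023 is a Sunday; the preceding business day is February 17, 2023 (Friday).
Add 6 months to February 17, 2023: August 17, 2023.
August 17, 2023 is a Thursday and not a listed holiday, so it stands.
So the filing is due August 17, 2023.

August 17, 2023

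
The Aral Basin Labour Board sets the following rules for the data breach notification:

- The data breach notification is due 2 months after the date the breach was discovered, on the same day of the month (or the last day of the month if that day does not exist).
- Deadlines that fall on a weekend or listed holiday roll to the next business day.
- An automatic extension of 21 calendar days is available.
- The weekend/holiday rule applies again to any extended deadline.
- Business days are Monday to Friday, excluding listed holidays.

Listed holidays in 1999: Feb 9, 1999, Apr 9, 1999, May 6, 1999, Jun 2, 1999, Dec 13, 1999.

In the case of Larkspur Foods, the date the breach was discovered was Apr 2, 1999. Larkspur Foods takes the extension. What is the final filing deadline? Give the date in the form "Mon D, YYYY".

Jun 24, 1999

2 months from Apr 2, 1999 is Jun 2, 1999.
Jun 2, 1999 is a listed holiday; the next business day is Jun 3, 1999 (Thursday).
Add the 21 calendar-day extension to Jun 3, 1999: Jun 24, 1999.
Jun 24, 1999 (Thursday) is already a business day.
So the filing is due Jun 24, 1999.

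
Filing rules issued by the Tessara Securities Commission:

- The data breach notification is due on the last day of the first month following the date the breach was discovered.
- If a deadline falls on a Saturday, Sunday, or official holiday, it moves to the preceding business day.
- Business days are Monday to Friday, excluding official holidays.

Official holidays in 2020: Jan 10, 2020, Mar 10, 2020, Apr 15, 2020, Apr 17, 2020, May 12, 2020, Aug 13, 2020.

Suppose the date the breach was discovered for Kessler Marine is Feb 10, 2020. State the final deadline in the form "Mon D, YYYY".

The first month after Feb 10, 2020 is March 2020, whose last day is Mar 31, 2020.
Mar 31, 2020 (Tuesday) is already a business day.
The final due date is Mar 31, 2020.

Mar 31, 2020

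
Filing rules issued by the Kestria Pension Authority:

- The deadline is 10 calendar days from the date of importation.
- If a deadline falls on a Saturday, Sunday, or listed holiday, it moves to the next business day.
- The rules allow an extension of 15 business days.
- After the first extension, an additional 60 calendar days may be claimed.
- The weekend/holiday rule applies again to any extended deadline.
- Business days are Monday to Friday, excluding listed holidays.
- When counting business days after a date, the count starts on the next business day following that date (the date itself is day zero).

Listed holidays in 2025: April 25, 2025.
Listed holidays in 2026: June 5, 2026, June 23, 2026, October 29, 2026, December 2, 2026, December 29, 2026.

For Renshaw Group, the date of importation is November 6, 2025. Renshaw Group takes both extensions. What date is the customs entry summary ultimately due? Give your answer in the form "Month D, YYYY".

February 6, 2026

Trigger date November 6, 2025 + 10 calendar days = November 16, 2025.
November 16, 2025 is a Sunday; the next business day is November 17, 2025 (Monday).
Applying the 15-business-day extension: 15 business days after November 17, 2025 is December 8, 2025.
December 8, 2025 falls on a Monday, which is a business day, so no adjustment is needed.
Applying the 60-calendar-day extension: December 8, 2025 + 60 days = February 6, 2026.
February 6, 2026 (Friday) is already a business day.
So the filing is due February 6, 2026.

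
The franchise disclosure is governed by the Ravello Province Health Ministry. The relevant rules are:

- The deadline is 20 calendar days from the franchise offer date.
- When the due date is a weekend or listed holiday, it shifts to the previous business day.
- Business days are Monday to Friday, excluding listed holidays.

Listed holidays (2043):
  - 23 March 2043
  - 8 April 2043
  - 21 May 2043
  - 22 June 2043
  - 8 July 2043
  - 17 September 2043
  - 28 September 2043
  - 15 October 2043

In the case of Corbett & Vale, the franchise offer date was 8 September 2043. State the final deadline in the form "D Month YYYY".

25 September 2043

From 8 September 2043, 20 calendar days later is 28 September 2043.
28 September 2043 is a listed holiday, so it moves to the preceding business day, 25 September 2043 (Friday).
Final deadline: 25 September 2043.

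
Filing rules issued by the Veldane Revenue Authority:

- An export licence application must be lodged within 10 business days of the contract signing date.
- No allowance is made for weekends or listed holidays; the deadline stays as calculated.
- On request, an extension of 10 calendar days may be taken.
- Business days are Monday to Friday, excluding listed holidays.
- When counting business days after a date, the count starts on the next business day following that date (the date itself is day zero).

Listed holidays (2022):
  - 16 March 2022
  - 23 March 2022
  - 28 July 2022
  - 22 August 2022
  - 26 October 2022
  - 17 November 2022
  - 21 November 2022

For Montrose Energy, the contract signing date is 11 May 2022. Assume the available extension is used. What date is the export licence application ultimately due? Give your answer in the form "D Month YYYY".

Counting 10 business days after 11 May 2022 (skipping weekends and listed holidays) reaches 25 May 2022.
25 May 2022 falls on a Wednesday. The rules make no weekend/holiday allowance, so it remains 25 May 2022.
Applying the 10-calendar-day extension: 25 May 2022 + 10 days = 4 June 2022.
4 June 2022 is a Saturday; no weekend or holiday adjustment applies.
Final deadline: 4 June 2022.

4 June 2022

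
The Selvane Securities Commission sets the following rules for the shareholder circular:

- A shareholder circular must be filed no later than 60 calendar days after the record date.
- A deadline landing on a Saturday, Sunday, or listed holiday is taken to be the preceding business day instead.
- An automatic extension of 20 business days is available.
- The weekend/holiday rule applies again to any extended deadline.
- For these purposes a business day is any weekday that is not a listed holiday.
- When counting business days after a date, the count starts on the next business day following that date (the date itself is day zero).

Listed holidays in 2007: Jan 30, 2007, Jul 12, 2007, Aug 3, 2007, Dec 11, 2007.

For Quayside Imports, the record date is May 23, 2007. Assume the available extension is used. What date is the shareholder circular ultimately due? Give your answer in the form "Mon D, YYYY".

Adding 60 calendar days to May 23, 2007 gives Jul 22, 2007.
Jul 22, 2007 falls on a Sunday. Rolling to the preceding business day gives Jul 20, 2007, a Friday.
Counting 20 further business days from Jul 20, 2007 reaches Aug 20, 2007.
Aug 20, 2007 is a Monday and not a listed holiday, so it stands.
Final deadline: Aug 20, 2007.

Aug 20, 2007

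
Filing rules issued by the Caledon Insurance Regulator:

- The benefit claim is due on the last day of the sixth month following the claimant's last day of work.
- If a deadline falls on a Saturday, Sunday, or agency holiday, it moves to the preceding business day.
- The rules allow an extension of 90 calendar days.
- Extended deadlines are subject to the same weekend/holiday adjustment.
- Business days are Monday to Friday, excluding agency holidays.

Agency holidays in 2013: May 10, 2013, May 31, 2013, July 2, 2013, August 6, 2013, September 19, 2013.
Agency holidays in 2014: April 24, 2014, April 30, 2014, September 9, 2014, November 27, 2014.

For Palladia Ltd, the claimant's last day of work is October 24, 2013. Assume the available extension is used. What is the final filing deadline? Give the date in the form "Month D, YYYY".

6 months after October 24, 2013 is April 2014; that month ends on April 30, 2014.
April 30, 2014 is a listed holiday; the preceding business day is April 29, 2014 (Tuesday).
Applying the 90-calendar-day extension: April 29, 2014 + 90 days = July 28, 2014.
July 28, 2014 (Monday) is already a business day.
The final due date is July 28, 2014.

July 28, 2014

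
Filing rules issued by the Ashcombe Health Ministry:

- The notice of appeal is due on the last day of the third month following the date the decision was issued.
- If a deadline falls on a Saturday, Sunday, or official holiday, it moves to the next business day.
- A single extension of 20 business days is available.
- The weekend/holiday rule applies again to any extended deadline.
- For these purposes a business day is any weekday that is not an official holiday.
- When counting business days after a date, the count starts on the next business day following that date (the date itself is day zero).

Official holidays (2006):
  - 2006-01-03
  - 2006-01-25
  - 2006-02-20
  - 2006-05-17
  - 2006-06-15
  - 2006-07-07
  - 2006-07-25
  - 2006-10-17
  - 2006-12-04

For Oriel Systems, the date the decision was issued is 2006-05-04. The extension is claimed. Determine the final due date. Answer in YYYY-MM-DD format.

The third month after 2006-05-04 is August 2006, whose last day is 2006-08-31.
2006-08-31 (Thursday) is already a business day.
The 20-business-day extension runs from 2006-08-31 to 2006-09-28.
Since 2006-09-28 is a Thursday and not a holiday, the date is unchanged.
The final due date is 2006-09-28.

2006-09-28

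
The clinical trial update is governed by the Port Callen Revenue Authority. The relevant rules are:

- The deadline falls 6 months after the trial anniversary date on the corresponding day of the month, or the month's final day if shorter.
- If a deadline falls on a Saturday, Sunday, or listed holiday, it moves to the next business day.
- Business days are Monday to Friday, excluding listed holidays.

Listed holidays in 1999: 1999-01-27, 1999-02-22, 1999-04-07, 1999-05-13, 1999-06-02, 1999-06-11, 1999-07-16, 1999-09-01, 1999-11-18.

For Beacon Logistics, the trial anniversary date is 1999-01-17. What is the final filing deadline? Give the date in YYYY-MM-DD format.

1999-07-19

Moving 6 months forward from 1999-01-17 on the corresponding day gives 1999-07-17.
1999-07-17 is a Saturday; the next business day is 1999-07-19 (Monday).
The final due date is 1999-07-19.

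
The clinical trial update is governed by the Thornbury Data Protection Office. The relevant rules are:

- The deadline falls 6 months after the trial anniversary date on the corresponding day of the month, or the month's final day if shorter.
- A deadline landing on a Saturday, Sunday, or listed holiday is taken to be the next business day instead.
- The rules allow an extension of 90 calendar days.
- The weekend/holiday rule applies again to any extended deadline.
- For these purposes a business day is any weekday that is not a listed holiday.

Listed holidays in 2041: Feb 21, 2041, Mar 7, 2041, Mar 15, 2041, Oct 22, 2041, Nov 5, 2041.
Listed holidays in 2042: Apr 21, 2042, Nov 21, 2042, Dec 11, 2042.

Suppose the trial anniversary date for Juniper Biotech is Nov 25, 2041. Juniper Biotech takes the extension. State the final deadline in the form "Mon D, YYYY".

6 months after Nov 25, 2041, on the same day of the month, is May 25, 2042.
May 25, 2042 is a Sunday, so it moves to the next business day, May 26, 2042 (Monday).
The 90-calendar-day extension moves the deadline from May 26, 2042 to Aug 24, 2042.
Aug 24, 2042 is a Sunday; the next business day is Aug 25, 2042 (Monday).
Deadline: Aug 25, 2042.

Aug 25, 2042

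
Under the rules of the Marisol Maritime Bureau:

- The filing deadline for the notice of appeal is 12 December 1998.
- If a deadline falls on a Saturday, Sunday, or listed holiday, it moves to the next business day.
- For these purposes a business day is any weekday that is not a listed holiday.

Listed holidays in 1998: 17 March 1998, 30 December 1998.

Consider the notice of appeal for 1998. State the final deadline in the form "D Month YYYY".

The stated deadline is 12 December 1998.
Because 12 December 1998 is a Saturday, the deadline becomes 14 December 1998 (Monday).
The final due date is 14 December 1998.

14 December 1998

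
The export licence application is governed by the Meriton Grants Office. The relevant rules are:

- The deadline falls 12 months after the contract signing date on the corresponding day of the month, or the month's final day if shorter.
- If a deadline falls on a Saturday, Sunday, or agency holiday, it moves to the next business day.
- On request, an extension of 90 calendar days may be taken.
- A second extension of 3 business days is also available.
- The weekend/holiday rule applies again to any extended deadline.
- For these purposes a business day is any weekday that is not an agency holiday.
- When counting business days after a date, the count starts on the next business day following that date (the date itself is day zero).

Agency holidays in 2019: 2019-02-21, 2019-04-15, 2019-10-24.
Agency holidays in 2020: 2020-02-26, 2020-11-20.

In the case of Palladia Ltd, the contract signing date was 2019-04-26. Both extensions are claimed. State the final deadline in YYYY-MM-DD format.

12 months after 2019-04-26, on the same day of the month, is 2020-04-26.
2020-04-26 falls on a Sunday. Rolling to the next business day gives 2020-04-27, a Monday.
With the 90-day extension, 2020-04-27 becomes 2020-07-26.
2020-07-26 falls on a Sunday. Rolling to the next business day gives 2020-07-27, a Monday.
The 3-business-day extension runs from 2020-07-27 to 2020-07-30.
2020-07-30 falls on a Thursday, which is a business day, so no adjustment is needed.
The final due date is 2020-07-30.

2020-07-30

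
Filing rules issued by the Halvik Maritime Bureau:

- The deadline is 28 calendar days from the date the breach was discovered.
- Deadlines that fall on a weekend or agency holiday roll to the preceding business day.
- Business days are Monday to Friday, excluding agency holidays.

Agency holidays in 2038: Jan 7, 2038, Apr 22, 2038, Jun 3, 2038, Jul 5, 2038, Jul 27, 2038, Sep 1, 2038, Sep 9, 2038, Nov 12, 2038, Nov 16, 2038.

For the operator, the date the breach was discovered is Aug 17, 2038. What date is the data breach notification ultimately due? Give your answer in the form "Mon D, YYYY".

Sep 14, 2038

28 calendar days after Aug 17, 2038 is Sep 14, 2038.
Sep 14, 2038 falls on a Tuesday, which is a business day, so no adjustment is needed.
So the filing is due Sep 14, 2038.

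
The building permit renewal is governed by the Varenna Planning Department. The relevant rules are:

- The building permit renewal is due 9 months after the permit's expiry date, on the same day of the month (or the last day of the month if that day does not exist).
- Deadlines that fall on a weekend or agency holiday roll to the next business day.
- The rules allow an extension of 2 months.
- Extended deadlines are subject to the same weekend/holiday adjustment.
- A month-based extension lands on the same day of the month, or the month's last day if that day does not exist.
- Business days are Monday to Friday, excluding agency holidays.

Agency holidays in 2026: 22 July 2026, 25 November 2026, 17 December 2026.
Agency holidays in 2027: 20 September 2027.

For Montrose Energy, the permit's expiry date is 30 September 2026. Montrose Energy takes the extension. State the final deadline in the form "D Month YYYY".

9 months from 30 September 2026 is 30 June 2027.
30 June 2027 (Wednesday) is already a business day.
Add 2 months to 30 June 2027: 30 August 2027.
30 August 2027 (Monday) is already a business day.
So the filing is due 30 August 2027.

30 August 2027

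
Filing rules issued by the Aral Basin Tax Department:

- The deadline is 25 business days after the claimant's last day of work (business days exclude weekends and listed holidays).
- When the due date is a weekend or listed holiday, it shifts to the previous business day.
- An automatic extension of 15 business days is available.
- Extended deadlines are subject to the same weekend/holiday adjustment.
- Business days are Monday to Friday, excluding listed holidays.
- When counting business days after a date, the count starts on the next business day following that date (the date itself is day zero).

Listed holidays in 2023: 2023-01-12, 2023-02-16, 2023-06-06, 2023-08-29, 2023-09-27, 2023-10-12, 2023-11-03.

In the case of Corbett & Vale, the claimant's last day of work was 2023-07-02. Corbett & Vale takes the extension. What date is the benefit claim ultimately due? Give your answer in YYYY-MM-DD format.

25 business days after 2023-07-02, excluding weekends and holidays, is 2023-08-04.
2023-08-04 (Friday) is already a business day.
Counting 15 further business days from 2023-08-04 reaches 2023-08-25.
Since 2023-08-25 is a Friday and not a holiday, the date is unchanged.
So the filing is due 2023-08-25.

2023-08-25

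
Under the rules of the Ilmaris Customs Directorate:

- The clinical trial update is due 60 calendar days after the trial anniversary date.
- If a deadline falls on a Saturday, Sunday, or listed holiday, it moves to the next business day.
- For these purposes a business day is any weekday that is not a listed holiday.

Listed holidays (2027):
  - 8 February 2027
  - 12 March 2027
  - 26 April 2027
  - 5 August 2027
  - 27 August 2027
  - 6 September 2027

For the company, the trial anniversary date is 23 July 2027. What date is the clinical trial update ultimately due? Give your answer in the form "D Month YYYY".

Adding 60 calendar days to 23 July 2027 gives 21 September 2027.
21 September 2027 (Tuesday) is already a business day.
So the filing is due 21 September 2027.

21 September 2027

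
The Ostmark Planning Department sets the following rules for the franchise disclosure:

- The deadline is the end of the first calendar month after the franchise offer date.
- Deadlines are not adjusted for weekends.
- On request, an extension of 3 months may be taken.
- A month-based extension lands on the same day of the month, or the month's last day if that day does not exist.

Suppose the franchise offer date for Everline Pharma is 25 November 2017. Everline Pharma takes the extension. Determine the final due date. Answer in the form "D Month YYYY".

31 March 2018

The first month after 25 November 2017 is December 2017, whose last day is 31 December 2017.
No adjustment is made for weekends or holidays, so 31 December 2017 stands.
Add 3 months to 31 December 2017: 31 March 2018.
31 March 2018 falls on a Saturday. The rules make no weekend/holiday allowance, so it remains 31 March 2018.
So the filing is due 31 March 2018.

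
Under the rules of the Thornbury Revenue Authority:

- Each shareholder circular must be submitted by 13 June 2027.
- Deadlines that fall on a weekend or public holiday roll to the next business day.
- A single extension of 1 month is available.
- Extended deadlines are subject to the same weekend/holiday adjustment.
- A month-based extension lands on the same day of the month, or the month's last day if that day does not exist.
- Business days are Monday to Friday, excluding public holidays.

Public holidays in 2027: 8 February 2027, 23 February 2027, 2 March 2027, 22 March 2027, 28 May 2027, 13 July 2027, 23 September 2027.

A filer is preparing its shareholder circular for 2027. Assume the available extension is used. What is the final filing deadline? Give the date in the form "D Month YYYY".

The statutory due date is 13 June 2027.
13 June 2027 is a Sunday; the next business day is 14 June 2027 (Monday).
Add 1 month to 14 June 2027: 14 July 2027.
14 July 2027 (Wednesday) is already a business day.
The final due date is 14 July 2027.

14 July 2027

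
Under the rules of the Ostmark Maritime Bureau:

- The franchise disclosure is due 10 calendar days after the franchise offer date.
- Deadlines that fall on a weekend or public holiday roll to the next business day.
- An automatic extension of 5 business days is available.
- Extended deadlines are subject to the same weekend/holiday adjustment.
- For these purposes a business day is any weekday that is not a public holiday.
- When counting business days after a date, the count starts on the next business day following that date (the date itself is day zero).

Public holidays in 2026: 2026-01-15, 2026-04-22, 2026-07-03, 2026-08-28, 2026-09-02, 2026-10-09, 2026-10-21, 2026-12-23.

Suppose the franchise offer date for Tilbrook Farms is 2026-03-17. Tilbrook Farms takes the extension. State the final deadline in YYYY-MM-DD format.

Trigger date 2026-03-17 + 10 calendar days = 2026-03-27.
2026-03-27 falls on a Friday, which is a business day, so no adjustment is needed.
Applying the 5-business-day extension: 5 business days after 2026-03-27 is 2026-04-03.
2026-04-03 falls on a Friday, which is a business day, so no adjustment is needed.
Final deadline: 2026-04-03.

2026-04-03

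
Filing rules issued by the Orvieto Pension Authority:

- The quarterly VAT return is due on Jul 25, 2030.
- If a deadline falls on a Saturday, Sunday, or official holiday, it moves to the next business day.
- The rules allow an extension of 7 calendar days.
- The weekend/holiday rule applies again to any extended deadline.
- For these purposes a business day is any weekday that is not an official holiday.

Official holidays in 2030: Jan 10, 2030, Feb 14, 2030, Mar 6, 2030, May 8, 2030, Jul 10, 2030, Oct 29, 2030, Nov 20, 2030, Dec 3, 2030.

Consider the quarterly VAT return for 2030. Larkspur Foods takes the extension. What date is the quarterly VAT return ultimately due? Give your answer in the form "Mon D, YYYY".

Aug 1, 2030

The stated deadline is Jul 25, 2030.
Jul 25, 2030 falls on a Thursday, which is a business day, so no adjustment is needed.
With the 7-day extension, Jul 25, 2030 becomes Aug 1, 2030.
Aug 1, 2030 is a Thursday and not a listed holiday, so it stands.
So the filing is due Aug 1, 2030.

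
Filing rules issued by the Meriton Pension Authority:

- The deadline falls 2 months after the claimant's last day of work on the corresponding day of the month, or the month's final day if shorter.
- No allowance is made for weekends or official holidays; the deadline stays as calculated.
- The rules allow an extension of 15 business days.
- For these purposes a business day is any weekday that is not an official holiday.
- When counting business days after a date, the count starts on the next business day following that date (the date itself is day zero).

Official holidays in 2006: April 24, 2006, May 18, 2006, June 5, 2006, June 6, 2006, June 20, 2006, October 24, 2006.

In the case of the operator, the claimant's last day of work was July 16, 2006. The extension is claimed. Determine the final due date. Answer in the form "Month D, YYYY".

2 months from July 16, 2006 is September 16, 2006.
September 16, 2006 falls on a Saturday. The rules make no weekend/holiday allowance, so it remains September 16, 2006.
Counting 15 further business days from September 16, 2006 reaches October 6, 2006.
October 6, 2006 is a Friday; no weekend or holiday adjustment applies.
Deadline: October 6, 2006.

October 6, 2006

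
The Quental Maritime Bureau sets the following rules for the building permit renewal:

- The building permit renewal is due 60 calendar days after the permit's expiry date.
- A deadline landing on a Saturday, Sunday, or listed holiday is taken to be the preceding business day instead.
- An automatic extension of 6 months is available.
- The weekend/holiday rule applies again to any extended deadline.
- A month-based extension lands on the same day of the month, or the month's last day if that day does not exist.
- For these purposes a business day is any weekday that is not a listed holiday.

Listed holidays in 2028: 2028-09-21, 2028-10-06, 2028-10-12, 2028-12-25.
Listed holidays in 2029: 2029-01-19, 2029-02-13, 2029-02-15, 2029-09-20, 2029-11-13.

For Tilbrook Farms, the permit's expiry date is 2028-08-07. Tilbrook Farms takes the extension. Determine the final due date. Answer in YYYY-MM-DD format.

60 calendar days after 2028-08-07 is 2028-10-06.
2028-10-06 falls on a listed holiday. Rolling to the preceding business day gives 2028-10-05, a Thursday.
Applying the 6 months extension: 6 months after 2028-10-05 is 2029-04-05.
2029-04-05 (Thursday) is already a business day.
So the filing is due 2029-04-05.

2029-04-05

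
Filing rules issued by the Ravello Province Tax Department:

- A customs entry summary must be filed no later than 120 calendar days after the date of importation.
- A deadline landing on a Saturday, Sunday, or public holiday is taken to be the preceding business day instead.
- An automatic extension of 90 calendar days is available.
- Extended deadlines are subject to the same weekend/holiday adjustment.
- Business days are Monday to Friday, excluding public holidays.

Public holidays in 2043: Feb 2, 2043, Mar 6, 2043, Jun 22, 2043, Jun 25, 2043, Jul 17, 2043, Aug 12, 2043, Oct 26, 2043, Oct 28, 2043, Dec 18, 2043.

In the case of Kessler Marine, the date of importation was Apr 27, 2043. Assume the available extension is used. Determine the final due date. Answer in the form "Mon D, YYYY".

Trigger date Apr 27, 2043 + 120 calendar days = Aug 25, 2043.
Aug 25, 2043 falls on a Tuesday, which is a business day, so no adjustment is needed.
The 90-calendar-day extension moves the deadline from Aug 25, 2043 to Nov 23, 2043.
Since Nov 23, 2043 is a Monday and not a holiday, the date is unchanged.
Final deadline: Nov 23, 2043.

Nov 23, 2043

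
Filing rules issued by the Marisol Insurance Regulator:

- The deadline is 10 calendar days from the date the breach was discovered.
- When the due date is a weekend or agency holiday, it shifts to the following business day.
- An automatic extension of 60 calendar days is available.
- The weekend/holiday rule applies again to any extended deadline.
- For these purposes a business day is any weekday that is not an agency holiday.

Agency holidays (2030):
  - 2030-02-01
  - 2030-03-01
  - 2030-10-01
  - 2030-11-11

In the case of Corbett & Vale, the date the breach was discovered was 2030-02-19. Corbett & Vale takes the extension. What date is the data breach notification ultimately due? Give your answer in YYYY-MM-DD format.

From 2030-02-19, 10 calendar days later is 2030-03-01.
2030-03-01 is a listed holiday; the next business day is 2030-03-04 (Monday).
With the 60-day extension, 2030-03-04 becomes 2030-05-03.
Since 2030-05-03 is a Friday and not a holiday, the date is unchanged.
Deadline: 2030-05-03.

2030-05-03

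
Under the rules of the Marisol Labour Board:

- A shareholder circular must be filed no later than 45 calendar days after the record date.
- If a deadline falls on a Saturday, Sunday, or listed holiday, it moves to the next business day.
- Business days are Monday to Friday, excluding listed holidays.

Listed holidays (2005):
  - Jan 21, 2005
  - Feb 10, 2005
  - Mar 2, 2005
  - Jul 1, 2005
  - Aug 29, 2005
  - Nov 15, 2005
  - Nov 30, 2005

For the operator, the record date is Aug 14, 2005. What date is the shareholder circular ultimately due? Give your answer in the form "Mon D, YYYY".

Adding 45 calendar days to Aug 14, 2005 gives Sep 28, 2005.
Since Sep 28, 2005 is a Wednesday and not a holiday, the date is unchanged.
Final deadline: Sep 28, 2005.

Sep 28, 2005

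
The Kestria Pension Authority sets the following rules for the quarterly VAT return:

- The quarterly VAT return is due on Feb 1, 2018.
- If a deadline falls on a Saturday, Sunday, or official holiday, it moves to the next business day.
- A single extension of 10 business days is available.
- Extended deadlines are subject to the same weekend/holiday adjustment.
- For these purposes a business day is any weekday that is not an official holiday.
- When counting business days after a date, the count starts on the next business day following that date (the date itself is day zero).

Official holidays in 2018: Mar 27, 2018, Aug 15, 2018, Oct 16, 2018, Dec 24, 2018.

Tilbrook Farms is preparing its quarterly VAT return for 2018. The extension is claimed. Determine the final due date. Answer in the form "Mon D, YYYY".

Feb 15, 2018

Start from the fixed due date, Feb 1, 2018.
Feb 1, 2018 falls on a Thursday, which is a business day, so no adjustment is needed.
Applying the 10-business-day extension: 10 business days after Feb 1, 2018 is Feb 15, 2018.
Feb 15, 2018 is a Thursday and not a listed holiday, so it stands.
Final deadline: Feb 15, 2018.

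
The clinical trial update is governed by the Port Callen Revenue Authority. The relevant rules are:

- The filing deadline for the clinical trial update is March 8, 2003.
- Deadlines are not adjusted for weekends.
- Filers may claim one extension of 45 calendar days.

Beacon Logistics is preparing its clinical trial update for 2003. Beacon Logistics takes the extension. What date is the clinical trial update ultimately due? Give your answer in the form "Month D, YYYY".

April 22, 2003

The statutory due date is March 8, 2003.
March 8, 2003 falls on a Saturday. The rules make no weekend/holiday allowance, so it remains March 8, 2003.
Add the 45 calendar-day extension to March 8, 2003: April 22, 2003.
April 22, 2003 is a Tuesday; no weekend or holiday adjustment applies.
Final deadline: April 22, 2003.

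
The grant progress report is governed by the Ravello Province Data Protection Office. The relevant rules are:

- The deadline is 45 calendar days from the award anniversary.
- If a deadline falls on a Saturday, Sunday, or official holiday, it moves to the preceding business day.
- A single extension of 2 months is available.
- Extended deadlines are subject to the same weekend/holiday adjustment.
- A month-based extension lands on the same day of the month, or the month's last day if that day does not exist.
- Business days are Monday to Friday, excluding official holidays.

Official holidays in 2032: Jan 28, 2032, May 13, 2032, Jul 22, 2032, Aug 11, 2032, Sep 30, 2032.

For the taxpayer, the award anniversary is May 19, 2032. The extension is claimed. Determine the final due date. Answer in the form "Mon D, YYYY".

From May 19, 2032, 45 calendar days later is Jul 3, 2032.
Jul 3, 2032 falls on a Saturday. Rolling to the preceding business day gives Jul 2, 2032, a Friday.
Add 2 months to Jul 2, 2032: Sep 2, 2032.
Sep 2, 2032 falls on a Thursday, which is a business day, so no adjustment is needed.
Deadline: Sep 2, 2032.

Sep 2, 2032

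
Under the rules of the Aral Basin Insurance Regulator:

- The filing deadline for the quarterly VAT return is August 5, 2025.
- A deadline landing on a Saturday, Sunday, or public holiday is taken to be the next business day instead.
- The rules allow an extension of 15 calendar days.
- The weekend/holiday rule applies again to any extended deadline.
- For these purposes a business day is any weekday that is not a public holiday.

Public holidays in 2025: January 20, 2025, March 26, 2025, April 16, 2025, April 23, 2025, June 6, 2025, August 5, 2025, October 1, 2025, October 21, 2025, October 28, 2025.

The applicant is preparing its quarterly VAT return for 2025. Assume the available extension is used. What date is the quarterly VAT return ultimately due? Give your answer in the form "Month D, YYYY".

August 21, 2025

The statutory due date is August 5, 2025.
August 5, 2025 falls on a listed holiday. Rolling to the next business day gives August 6, 2025, a Wednesday.
The 15-calendar-day extension moves the deadline from August 6, 2025 to August 21, 2025.
August 21, 2025 is a Thursday and not a listed holiday, so it stands.
So the filing is due August 21, 2025.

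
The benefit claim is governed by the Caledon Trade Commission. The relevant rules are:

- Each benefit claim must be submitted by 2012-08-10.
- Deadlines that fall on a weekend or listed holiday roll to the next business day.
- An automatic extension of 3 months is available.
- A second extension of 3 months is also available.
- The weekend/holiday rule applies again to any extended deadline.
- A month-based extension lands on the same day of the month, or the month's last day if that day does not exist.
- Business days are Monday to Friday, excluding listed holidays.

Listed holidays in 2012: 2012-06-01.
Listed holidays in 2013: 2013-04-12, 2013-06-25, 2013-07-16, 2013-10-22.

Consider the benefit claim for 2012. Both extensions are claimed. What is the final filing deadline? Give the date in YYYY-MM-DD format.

2013-02-12

The statutory due date is 2012-08-10.
2012-08-10 (Friday) is already a business day.
Applying the 3 months extension: 3 months after 2012-08-10 is 2012-11-10.
2012-11-10 is a Saturday, so it moves to the next business day, 2012-11-12 (Monday).
The 3 months extension carries 2012-11-12 to 2013-02-12.
2013-02-12 falls on a Tuesday, which is a business day, so no adjustment is needed.
The final due date is 2013-02-12.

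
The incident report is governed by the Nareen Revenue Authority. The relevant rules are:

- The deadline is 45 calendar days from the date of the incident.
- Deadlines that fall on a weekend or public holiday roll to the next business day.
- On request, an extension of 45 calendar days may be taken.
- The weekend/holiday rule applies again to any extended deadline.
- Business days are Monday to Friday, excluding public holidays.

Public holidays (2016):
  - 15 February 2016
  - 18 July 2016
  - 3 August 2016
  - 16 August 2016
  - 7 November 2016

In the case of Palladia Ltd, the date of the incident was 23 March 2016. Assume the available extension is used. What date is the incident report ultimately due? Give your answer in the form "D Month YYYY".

23 June 2016

From 23 March 2016, 45 calendar days later is 7 May 2016.
Because 7 May 2016 is a Saturday, the deadline becomes 9 May 2016 (Monday).
The 45-calendar-day extension moves the deadline from 9 May 2016 to 23 June 2016.
23 June 2016 is a Thursday and not a listed holiday, so it stands.
Deadline: 23 June 2016.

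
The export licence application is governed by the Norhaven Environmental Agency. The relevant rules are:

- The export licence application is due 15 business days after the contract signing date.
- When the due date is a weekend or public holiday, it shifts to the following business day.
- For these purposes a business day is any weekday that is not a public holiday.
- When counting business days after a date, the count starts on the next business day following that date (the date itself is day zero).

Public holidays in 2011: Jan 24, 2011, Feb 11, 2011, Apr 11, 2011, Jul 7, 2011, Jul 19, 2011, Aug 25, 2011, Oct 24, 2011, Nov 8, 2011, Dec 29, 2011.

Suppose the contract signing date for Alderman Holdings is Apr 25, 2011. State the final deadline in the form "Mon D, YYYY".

May 16, 2011

Starting the day after Apr 25, 2011 and counting 15 business days lands on May 16, 2011.
May 16, 2011 (Monday) is already a business day.
The final due date is May 16, 2011.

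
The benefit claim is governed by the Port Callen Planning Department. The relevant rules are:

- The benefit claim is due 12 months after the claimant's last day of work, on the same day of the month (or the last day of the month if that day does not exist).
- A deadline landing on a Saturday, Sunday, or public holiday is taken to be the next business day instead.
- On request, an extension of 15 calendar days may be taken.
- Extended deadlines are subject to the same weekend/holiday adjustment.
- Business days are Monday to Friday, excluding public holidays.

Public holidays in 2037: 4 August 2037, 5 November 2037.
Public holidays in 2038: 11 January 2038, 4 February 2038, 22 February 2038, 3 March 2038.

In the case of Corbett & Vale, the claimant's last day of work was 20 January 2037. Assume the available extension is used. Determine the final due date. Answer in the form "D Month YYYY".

12 months after 20 January 2037, on the same day of the month, is 20 January 2038.
20 January 2038 (Wednesday) is already a business day.
The 15-calendar-day extension moves the deadline from 20 January 2038 to 4 February 2038.
4 February 2038 is a listed holiday; the next business day is 5 February 2038 (Friday).
Deadline: 5 February 2038.

5 February 2038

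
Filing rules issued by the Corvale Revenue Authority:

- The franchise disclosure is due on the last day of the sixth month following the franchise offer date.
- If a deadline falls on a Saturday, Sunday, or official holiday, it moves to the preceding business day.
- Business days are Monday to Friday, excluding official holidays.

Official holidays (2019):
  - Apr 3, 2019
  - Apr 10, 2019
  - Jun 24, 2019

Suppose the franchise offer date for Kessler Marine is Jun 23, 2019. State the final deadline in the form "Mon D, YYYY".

The sixth month after Jun 23, 2019 is December 2019, whose last day is Dec 31, 2019.
Dec 31, 2019 is a Tuesday and not a listed holiday, so it stands.
So the filing is due Dec 31, 2019.

Dec 31, 2019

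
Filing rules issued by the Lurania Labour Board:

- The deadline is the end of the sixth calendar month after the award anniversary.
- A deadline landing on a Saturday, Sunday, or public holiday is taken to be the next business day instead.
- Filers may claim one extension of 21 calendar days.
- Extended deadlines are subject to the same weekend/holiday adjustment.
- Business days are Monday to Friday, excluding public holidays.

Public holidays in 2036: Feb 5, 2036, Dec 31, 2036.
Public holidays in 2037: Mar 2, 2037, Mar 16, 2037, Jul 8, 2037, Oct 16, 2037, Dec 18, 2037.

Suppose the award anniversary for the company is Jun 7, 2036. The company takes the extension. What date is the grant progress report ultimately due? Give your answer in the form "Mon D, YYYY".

Jan 22, 2037

6 months after Jun 7, 2036 is December 2036; that month ends on Dec 31, 2036.
Dec 31, 2036 is a listed holiday, so it moves to the next business day, Jan 1, 2037 (Thursday).
Add the 21 calendar-day extension to Jan 1, 2037: Jan 22, 2037.
Jan 22, 2037 falls on a Thursday, which is a business day, so no adjustment is needed.
The final due date is Jan 22, 2037.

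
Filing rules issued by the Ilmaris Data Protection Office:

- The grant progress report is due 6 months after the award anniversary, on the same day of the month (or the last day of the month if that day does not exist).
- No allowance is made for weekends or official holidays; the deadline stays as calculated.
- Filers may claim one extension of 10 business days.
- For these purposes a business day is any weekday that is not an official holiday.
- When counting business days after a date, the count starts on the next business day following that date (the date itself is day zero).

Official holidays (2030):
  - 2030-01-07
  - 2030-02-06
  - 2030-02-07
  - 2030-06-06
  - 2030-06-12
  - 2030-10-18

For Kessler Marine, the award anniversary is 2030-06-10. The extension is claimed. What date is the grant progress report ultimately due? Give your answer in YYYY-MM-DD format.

2030-12-24

6 months from 2030-06-10 is 2030-12-10.
No adjustment is made for weekends or holidays, so 2030-12-10 stands.
The 10-business-day extension runs from 2030-12-10 to 2030-12-24.
2030-12-24 falls on a Tuesday. The rules make no weekend/holiday allowance, so it remains 2030-12-24.
The final due date is 2030-12-24.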